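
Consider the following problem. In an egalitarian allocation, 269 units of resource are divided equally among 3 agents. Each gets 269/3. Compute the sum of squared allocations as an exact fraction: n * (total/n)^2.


Step 1: Each agent's share = 269/3
Step 2: Square of each share = (269/3)^2 = 72361/9
Step 3: Sum of squares = 3 * 72361/9 = 72361/3

72361/3


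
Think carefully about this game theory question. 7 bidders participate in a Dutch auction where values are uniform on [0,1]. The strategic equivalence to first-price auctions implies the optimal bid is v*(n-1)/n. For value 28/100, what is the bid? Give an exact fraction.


Step 1: Dutch auctions are strategically equivalent to first-price auctions
Step 2: The equilibrium bid is b(v) = v*(n-1)/n
Step 3: b = 7/25 * 6/7
Step 4: b = 6/25

6/25


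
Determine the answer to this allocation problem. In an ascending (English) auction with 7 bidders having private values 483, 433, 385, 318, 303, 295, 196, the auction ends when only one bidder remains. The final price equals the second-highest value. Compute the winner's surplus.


Step 1: Identify the highest value: 483
Step 2: Identify the second-highest value: 433
Step 3: The final price = second-highest value = 433
Step 4: Surplus = 483 - 433 = 50

50


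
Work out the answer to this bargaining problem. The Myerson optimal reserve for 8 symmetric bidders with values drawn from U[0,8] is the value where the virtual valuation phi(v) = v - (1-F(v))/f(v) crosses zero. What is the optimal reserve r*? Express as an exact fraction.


Step 1: For U[0,8], F(v) = v/8 and f(v) = 1/8
Step 2: phi(v) = v - (1 - v/8)/(1/8) = v - (8 - v) = 2v - 8
Step 3: Set phi(r*) = 0: 2r* - 8 = 0
Step 4: r* = 8/2 = 4 (the number of bidders n = 8 does not enter)

4


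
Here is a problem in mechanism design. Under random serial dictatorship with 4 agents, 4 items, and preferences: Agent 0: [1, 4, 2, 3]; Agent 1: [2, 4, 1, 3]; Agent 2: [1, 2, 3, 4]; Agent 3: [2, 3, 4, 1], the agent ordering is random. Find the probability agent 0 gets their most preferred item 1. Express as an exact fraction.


Step 1: Agent 0 wants item 1
Step 2: There are 24 possible orderings of agents
Step 3: In 12 orderings, agent 0 gets item 1
Step 4: Probability = 12/24 = 1/2

1/2


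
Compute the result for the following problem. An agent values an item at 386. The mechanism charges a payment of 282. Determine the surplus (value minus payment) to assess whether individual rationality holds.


Step 1: Surplus = value - payment = 386 - 282 = 104
Step 2: IR is satisfied (surplus >= 0)

104


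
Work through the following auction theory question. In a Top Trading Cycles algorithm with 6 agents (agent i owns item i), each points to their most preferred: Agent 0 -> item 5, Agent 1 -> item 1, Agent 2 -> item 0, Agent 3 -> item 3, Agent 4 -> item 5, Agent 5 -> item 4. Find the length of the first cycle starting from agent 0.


Step 1: Trace the pointer graph from agent 0: 0 -> 5 -> 4 -> 5
Step 2: A cycle is detected when we revisit agent 5
Step 3: The cycle is: 5 -> 4 -> 5
Step 4: Cycle length = 2

2


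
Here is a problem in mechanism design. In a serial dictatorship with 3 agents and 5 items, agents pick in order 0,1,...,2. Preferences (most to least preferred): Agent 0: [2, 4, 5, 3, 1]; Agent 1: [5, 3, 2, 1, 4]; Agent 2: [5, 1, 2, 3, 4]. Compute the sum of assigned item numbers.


Step 1: Agent 0 picks item 2
Step 2: Agent 1 picks item 5
Step 3: Agent 2 picks item 1
Step 4: Sum = 2 + 5 + 1 = 8

8


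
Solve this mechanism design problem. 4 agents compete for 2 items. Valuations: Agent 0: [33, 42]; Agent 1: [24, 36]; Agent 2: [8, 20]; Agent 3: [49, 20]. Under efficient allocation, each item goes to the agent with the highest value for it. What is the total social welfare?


Step 1: For each item, find the maximum value among all agents.
Step 2: Item 0 -> Agent 3 (value 49)
Step 3: Item 1 -> Agent 0 (value 42)
Step 4: Total welfare = 49 + 42 = 91

91


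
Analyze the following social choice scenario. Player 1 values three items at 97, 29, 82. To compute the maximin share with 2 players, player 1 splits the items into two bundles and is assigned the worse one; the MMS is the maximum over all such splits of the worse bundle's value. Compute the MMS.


Step 1: Item values = 97, 29, 82
Step 2: Enumerate all 2-bundle partitions and take the smaller bundle:
  Partition 1: {97} vs {29,82} -> bundles 97, 111; min = 97
  Partition 2: {29} vs {97,82} -> bundles 29, 179; min = 29
  Partition 3: {82} vs {97,29} -> bundles 82, 126; min = 82
Step 3: MMS = max(97, 29, 82) = 97

97


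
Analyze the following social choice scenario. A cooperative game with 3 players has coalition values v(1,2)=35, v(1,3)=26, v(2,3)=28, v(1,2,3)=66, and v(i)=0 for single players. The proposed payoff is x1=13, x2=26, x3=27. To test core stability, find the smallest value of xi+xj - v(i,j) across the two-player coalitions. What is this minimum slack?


Step 1: Slack for coalition (1,2): x1+x2 - v12 = 39 - 35 = 4
Step 2: Slack for coalition (1,3): x1+x3 - v13 = 40 - 26 = 14
Step 3: Slack for coalition (2,3): x2+x3 - v23 = 53 - 28 = 25
Step 4: Minimum slack = min(4, 14, 25) = 4, attained by (1,2); no pair can gain by deviating, so the allocation is in the core

4


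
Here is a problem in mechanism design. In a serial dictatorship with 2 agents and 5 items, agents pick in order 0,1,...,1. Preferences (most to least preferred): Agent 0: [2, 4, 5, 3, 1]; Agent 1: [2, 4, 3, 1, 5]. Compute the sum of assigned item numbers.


Step 1: Agent 0 picks item 2
Step 2: Agent 1 picks item 4
Step 3: Sum = 2 + 4 = 6

6


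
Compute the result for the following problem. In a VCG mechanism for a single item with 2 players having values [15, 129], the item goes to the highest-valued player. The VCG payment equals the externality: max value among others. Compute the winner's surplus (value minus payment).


Step 1: The winner is the agent with the highest value: agent 1 with value 129
Step 2: Values of other agents: [15]
Step 3: VCG payment = max of others' values = 15
Step 4: Surplus = 129 - 15 = 114

114


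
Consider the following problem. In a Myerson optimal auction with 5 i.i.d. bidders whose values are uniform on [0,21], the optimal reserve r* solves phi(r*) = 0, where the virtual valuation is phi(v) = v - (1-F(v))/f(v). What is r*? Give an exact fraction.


Step 1: For U[0,21], F(v) = v/21 and f(v) = 1/21
Step 2: phi(v) = v - (1 - v/21)/(1/21) = v - (21 - v) = 2v - 21
Step 3: Set phi(r*) = 0: 2r* - 21 = 0
Step 4: r* = 21/2 (the number of bidders n = 5 does not enter)

21/2


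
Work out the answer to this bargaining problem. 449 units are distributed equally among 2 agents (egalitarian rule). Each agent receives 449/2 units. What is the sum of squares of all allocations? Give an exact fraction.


Step 1: Each agent's share = 449/2
Step 2: Square of each share = (449/2)^2 = 201601/4
Step 3: Sum of squares = 2 * 201601/4 = 201601/2

201601/2


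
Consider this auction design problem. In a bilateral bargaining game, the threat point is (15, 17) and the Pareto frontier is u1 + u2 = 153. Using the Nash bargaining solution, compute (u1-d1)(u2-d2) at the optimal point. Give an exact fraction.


Step 1: The Nash solution splits surplus symmetrically above the disagreement point
Step 2: u1 = (total + d1 - d2)/2 = (153 + 15 - 17)/2 = 151/2
Step 3: u2 = (total - d1 + d2)/2 = (153 - 15 + 17)/2 = 155/2
Step 4: Nash product = (151/2 - 15) * (155/2 - 17)
Step 5: = 121/2 * 121/2 = 14641/4

14641/4


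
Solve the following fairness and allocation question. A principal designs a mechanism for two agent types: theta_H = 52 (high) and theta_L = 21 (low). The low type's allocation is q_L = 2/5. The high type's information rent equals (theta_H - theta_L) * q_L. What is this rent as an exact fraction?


Step 1: theta_H - theta_L = 52 - 21 = 31
Step 2: Information rent = (theta_H - theta_L) * q_L
Step 3: = 31 * 2/5
Step 4: = 62/5

62/5


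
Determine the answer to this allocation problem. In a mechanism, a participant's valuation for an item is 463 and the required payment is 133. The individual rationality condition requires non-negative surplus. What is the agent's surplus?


Step 1: Surplus = value - payment = 463 - 133 = 330
Step 2: IR is satisfied (surplus >= 0)

330


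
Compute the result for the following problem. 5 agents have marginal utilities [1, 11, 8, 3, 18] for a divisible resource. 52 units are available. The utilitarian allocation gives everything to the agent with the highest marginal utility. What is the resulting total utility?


Step 1: The marginal utilities are [1, 11, 8, 3, 18]
Step 2: The highest marginal utility is 18
Step 3: All 52 units go to that agent
Step 4: Total utility = 18 * 52 = 936

936


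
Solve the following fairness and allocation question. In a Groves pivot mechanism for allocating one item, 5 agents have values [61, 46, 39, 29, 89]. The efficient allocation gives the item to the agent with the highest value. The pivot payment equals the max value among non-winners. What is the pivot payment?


Step 1: The efficient winner is agent 4 with value 89
Step 2: Other agents' values: [61, 46, 39, 29]
Step 3: Pivot payment = max(others) = 61
Step 4: The winner pays 61

61


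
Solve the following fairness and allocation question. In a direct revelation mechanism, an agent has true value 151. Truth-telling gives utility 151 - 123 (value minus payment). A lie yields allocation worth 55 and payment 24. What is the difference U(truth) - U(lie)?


Step 1: U(truth) = value - payment = 151 - 123 = 28
Step 2: U(lie) = allocation - payment = 55 - 24 = 31
Step 3: IC gap = 28 - 31 = -3

-3


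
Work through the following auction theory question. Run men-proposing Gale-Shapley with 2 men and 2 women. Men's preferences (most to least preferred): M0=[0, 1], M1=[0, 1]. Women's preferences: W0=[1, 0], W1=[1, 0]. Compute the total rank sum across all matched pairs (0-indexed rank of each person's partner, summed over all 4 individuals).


Step 1: Run Gale-Shapley (men propose, women hold best offer):
  M0 proposes to W0; she accepts
  M1 proposes to W0; she switches from M0
  M0 proposes to W1; she accepts
Step 2: Final matching: W0-M1, W1-M0
Step 3: 0-indexed ranks (man's rank of his match, then woman's): 0 + 0 + 1 + 1
Step 4: Total rank sum = 2

2


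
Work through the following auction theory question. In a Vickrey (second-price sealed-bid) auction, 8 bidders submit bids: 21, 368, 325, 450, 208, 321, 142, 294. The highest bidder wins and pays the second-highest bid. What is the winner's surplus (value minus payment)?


Step 1: Sort bids in descending order: 450, 368, 325, 321, 294, 208, 142, 21
Step 2: The winning bid is the highest: 450
Step 3: The payment equals the second-highest bid: 368
Step 4: Surplus = winner's bid - payment = 450 - 368 = 82

82


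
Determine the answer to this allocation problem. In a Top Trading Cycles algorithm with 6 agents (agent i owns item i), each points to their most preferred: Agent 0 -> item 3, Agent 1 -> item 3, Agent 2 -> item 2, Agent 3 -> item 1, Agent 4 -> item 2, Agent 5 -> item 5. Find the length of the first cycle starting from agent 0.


Step 1: Trace the pointer graph from agent 0: 0 -> 3 -> 1 -> 3
Step 2: A cycle is detected when we revisit agent 3
Step 3: The cycle is: 3 -> 1 -> 3
Step 4: Cycle length = 2

2


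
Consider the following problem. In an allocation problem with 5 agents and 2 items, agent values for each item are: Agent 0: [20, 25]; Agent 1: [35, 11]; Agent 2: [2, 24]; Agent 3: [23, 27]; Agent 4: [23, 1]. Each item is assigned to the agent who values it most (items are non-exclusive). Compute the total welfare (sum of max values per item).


Step 1: For each item, find the maximum value among all agents.
Step 2: Item 0 -> Agent 1 (value 35)
Step 3: Item 1 -> Agent 3 (value 27)
Step 4: Total welfare = 35 + 27 = 62

62


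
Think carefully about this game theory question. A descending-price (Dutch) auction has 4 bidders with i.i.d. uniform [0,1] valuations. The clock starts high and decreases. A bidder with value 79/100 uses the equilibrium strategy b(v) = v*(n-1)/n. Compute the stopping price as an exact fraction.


Step 1: Dutch auctions are strategically equivalent to first-price auctions
Step 2: The equilibrium bid is b(v) = v*(n-1)/n
Step 3: b = 79/100 * 3/4
Step 4: b = 237/400

237/400


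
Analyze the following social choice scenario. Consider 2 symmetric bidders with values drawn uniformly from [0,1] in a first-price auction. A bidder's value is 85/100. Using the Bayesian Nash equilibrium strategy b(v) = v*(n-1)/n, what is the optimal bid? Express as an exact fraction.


Step 1: The symmetric BNE bidding function is b(v) = v * (n-1) / n
Step 2: Substitute v = 17/20 and n = 2
Step 3: b = 17/20 * 1/2
Step 4: b = 17/40

17/40


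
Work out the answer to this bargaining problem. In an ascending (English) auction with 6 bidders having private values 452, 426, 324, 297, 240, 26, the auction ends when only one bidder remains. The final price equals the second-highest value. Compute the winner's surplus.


Step 1: Identify the highest value: 452
Step 2: Identify the second-highest value: 426
Step 3: The final price = second-highest value = 426
Step 4: Surplus = 452 - 426 = 26

26


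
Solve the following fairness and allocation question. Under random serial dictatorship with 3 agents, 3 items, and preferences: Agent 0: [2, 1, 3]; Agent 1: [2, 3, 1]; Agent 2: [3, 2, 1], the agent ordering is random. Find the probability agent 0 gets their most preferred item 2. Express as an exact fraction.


Step 1: Agent 0 wants item 2
Step 2: There are 6 possible orderings of agents
Step 3: In 3 orderings, agent 0 gets item 2
Step 4: Probability = 3/6 = 1/2

1/2


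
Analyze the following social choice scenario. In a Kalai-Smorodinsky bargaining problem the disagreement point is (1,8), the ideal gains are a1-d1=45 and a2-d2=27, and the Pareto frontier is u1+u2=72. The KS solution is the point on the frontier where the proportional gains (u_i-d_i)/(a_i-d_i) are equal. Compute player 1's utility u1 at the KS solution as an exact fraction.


Step 1: At the KS point, (u1-d1)/r1 = (u2-d2)/r2 = t and u1+u2 = 72
Step 2: u1 = d1 + r1*t and u2 = d2 + r2*t, so (d1 + r1*t) + (d2 + r2*t) = 72
Step 3: t = (72 - 1 - 8)/(45 + 27) = 63/72 = 7/8
Step 4: u1 = d1 + r1*t = 1 + 45 * 7/8 = 323/8
Step 5: (Check: u2 = d2 + r2*t = 253/8; u1+u2 = 323/8 + 253/8 = 72, on the frontier.)

323/8


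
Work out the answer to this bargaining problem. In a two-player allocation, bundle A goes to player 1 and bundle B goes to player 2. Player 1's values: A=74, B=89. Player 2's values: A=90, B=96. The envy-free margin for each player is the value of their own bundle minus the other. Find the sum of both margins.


Step 1: Player 1's margin = v1(A) - v1(B) = 74 - 89 = -15
Step 2: Player 2's margin = v2(B) - v2(A) = 96 - 90 = 6
Step 3: Total margin = -15 + 6 = -9

-9


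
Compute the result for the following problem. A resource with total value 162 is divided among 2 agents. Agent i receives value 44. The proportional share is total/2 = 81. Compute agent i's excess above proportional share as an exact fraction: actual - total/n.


Step 1: Proportional share = 162/2 = 81
Step 2: Agent's actual allocation = 44
Step 3: Excess = 44 - 81 = -37

-37


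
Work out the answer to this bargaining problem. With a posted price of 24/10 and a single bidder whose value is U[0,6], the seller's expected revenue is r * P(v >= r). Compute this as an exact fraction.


Step 1: Posted price r = 12/5, value support [0,6]
Step 2: P(v >= r) = (6 - 12/5)/6 = 3/5
Step 3: Expected revenue = r * P(v >= r) = 12/5 * 3/5
Step 4: Revenue = 36/25

36/25


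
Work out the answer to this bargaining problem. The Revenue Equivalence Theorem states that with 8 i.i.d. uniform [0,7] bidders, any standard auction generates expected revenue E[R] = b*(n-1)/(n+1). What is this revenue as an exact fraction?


Step 1: By Revenue Equivalence, expected revenue = b*(n-1)/(n+1)
Step 2: Substituting n = 8, b = 7
Step 3: Revenue = 7*(8-1)/(8+1) = 7*7/9
Step 4: Revenue = 49/9

49/9


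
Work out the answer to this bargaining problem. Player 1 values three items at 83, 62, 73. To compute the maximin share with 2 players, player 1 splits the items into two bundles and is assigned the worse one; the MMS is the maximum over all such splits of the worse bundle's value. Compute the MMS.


Step 1: Item values = 83, 62, 73
Step 2: Enumerate all 2-bundle partitions and take the smaller bundle:
  Partition 1: {83} vs {62,73} -> bundles 83, 135; min = 83
  Partition 2: {62} vs {83,73} -> bundles 62, 156; min = 62
  Partition 3: {73} vs {83,62} -> bundles 73, 145; min = 73
Step 3: MMS = max(83, 62, 73) = 83

83


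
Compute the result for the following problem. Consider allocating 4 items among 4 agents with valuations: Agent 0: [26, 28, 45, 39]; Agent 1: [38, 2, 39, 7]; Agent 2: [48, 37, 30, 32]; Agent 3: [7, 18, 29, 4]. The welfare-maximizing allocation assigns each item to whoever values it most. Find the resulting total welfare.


Step 1: For each item, find the maximum value among all agents.
Step 2: Item 0 -> Agent 2 (value 48)
Step 3: Item 1 -> Agent 2 (value 37)
Step 4: Item 2 -> Agent 0 (value 45)
Step 5: Item 3 -> Agent 0 (value 39)
Step 6: Total welfare = 48 + 37 + 45 + 39 = 169

169


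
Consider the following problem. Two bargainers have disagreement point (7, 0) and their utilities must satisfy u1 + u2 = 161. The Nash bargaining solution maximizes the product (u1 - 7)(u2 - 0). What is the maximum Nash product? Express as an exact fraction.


Step 1: The Nash solution splits surplus symmetrically above the disagreement point
Step 2: u1 = (total + d1 - d2)/2 = (161 + 7 - 0)/2 = 84
Step 3: u2 = (total - d1 + d2)/2 = (161 - 7 + 0)/2 = 77
Step 4: Nash product = (84 - 7) * (77 - 0)
Step 5: = 77 * 77 = 5929

5929


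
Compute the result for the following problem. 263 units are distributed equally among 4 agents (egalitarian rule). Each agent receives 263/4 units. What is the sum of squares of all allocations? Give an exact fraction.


Step 1: Each agent's share = 263/4
Step 2: Square of each share = (263/4)^2 = 69169/16
Step 3: Sum of squares = 4 * 69169/16 = 69169/4

69169/4


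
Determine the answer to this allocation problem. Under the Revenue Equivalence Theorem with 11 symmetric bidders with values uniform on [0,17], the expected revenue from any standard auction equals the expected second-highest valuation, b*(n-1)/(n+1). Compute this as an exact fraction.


Step 1: By Revenue Equivalence, expected revenue = b*(n-1)/(n+1)
Step 2: Substituting n = 11, b = 17
Step 3: Revenue = 17*(11-1)/(11+1) = 17*10/12
Step 4: Revenue = 170/12 = 85/6

85/6


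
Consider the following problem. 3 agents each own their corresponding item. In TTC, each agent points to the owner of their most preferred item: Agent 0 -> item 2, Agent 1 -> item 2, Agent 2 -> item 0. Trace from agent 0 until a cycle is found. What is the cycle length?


Step 1: Trace the pointer graph from agent 0: 0 -> 2 -> 0
Step 2: A cycle is detected when we revisit agent 0
Step 3: The cycle is: 0 -> 2 -> 0
Step 4: Cycle length = 2

2


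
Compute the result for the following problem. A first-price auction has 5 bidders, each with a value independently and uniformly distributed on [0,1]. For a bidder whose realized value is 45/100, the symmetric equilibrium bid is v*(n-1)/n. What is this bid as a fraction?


Step 1: The symmetric BNE bidding function is b(v) = v * (n-1) / n
Step 2: Substitute v = 9/20 and n = 5
Step 3: b = 9/20 * 4/5
Step 4: b = 9/25

9/25


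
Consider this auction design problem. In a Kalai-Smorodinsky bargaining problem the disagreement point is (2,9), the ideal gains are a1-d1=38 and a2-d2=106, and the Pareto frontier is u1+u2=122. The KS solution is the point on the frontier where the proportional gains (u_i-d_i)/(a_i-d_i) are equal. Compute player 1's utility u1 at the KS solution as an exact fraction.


Step 1: At the KS point, (u1-d1)/r1 = (u2-d2)/r2 = t and u1+u2 = 122
Step 2: u1 = d1 + r1*t and u2 = d2 + r2*t, so (d1 + r1*t) + (d2 + r2*t) = 122
Step 3: t = (122 - 2 - 9)/(38 + 106) = 111/144 = 37/48
Step 4: u1 = d1 + r1*t = 2 + 38 * 37/48 = 751/24
Step 5: (Check: u2 = d2 + r2*t = 2177/24; u1+u2 = 751/24 + 2177/24 = 122, on the frontier.)

751/24


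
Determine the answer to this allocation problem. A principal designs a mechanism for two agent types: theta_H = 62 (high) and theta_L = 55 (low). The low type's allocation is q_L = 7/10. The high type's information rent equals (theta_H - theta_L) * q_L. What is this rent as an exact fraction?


Step 1: theta_H - theta_L = 62 - 55 = 7
Step 2: Information rent = (theta_H - theta_L) * q_L
Step 3: = 7 * 7/10
Step 4: = 49/10

49/10


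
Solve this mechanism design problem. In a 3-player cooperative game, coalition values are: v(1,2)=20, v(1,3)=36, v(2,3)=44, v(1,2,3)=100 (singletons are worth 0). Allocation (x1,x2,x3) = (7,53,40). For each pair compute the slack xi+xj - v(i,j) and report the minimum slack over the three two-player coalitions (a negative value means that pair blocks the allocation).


Step 1: Slack for coalition (1,2): x1+x2 - v12 = 60 - 20 = 40
Step 2: Slack for coalition (1,3): x1+x3 - v13 = 47 - 36 = 11
Step 3: Slack for coalition (2,3): x2+x3 - v23 = 93 - 44 = 49
Step 4: Minimum slack = min(40, 11, 49) = 11, attained by (1,3); no pair can gain by deviating, so the allocation is in the core

11


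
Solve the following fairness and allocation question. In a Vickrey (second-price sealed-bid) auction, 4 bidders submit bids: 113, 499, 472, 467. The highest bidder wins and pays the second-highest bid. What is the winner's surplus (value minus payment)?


Step 1: Sort bids in descending order: 499, 472, 467, 113
Step 2: The winning bid is the highest: 499
Step 3: The payment equals the second-highest bid: 472
Step 4: Surplus = winner's bid - payment = 499 - 472 = 27

27


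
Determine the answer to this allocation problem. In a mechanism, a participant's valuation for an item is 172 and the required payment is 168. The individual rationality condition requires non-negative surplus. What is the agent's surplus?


Step 1: Surplus = value - payment = 172 - 168 = 4
Step 2: IR is satisfied (surplus >= 0)

4


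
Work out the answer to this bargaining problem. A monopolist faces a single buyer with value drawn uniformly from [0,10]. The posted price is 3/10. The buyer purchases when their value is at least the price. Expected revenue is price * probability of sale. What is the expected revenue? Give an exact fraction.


Step 1: Posted price r = 3/10, value support [0,10]
Step 2: P(v >= r) = (10 - 3/10)/10 = 97/100
Step 3: Expected revenue = r * P(v >= r) = 3/10 * 97/100
Step 4: Revenue = 291/1000

291/1000


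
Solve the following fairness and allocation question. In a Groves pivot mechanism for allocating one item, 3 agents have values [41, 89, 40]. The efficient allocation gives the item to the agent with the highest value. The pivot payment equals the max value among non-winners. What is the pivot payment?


Step 1: The efficient winner is agent 1 with value 89
Step 2: Other agents' values: [41, 40]
Step 3: Pivot payment = max(others) = 41
Step 4: The winner pays 41

41


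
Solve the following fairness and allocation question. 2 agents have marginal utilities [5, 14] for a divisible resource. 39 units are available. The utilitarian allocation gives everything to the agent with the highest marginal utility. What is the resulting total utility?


Step 1: The marginal utilities are [5, 14]
Step 2: The highest marginal utility is 14
Step 3: All 39 units go to that agent
Step 4: Total utility = 14 * 39 = 546

546


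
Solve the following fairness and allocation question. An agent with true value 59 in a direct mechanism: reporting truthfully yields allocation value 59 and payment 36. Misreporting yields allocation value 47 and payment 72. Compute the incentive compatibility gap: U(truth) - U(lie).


Step 1: U(truth) = value - payment = 59 - 36 = 23
Step 2: U(lie) = allocation - payment = 47 - 72 = -25
Step 3: IC gap = 23 - (-25) = 48

48


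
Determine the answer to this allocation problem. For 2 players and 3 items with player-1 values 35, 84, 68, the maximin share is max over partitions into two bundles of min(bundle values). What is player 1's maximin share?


Step 1: Item values = 35, 84, 68
Step 2: Enumerate all 2-bundle partitions and take the smaller bundle:
  Partition 1: {35} vs {84,68} -> bundles 35, 152; min = 35
  Partition 2: {84} vs {35,68} -> bundles 84, 103; min = 84
  Partition 3: {68} vs {35,84} -> bundles 68, 119; min = 68
Step 3: MMS = max(35, 84, 68) = 84

84


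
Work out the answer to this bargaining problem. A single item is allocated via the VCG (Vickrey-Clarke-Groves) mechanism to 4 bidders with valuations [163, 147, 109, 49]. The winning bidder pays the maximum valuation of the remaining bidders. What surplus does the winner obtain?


Step 1: The winner is the agent with the highest value: agent 0 with value 163
Step 2: Values of other agents: [147, 109, 49]
Step 3: VCG payment = max of others' values = 147
Step 4: Surplus = 163 - 147 = 16

16


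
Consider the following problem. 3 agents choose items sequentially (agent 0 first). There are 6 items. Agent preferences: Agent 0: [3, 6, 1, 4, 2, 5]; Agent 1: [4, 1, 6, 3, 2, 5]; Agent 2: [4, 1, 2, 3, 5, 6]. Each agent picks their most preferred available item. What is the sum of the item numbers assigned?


Step 1: Agent 0 picks item 3
Step 2: Agent 1 picks item 4
Step 3: Agent 2 picks item 1
Step 4: Sum = 3 + 4 + 1 = 8

8


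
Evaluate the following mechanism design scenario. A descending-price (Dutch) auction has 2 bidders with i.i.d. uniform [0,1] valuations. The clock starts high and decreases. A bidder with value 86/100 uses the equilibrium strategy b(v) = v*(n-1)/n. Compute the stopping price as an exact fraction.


Step 1: Dutch auctions are strategically equivalent to first-price auctions
Step 2: The equilibrium bid is b(v) = v*(n-1)/n
Step 3: b = 43/50 * 1/2
Step 4: b = 43/100

43/100


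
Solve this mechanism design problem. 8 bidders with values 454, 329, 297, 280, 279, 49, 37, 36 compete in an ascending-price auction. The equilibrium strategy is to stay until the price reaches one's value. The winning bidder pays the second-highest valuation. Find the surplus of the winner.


Step 1: Identify the highest value: 454
Step 2: Identify the second-highest value: 329
Step 3: The final price = second-highest value = 329
Step 4: Surplus = 454 - 329 = 125

125


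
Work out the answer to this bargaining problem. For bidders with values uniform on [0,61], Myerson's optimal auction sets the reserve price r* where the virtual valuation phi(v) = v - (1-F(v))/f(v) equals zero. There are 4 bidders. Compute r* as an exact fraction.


Step 1: For U[0,61], F(v) = v/61 and f(v) = 1/61
Step 2: phi(v) = v - (1 - v/61)/(1/61) = v - (61 - v) = 2v - 61
Step 3: Set phi(r*) = 0: 2r* - 61 = 0
Step 4: r* = 61/2 (the number of bidders n = 4 does not enter)

61/2


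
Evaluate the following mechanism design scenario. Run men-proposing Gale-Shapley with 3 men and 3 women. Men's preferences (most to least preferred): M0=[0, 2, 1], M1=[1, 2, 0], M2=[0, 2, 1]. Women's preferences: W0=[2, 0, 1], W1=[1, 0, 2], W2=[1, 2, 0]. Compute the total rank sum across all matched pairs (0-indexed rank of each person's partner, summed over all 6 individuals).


Step 1: Run Gale-Shapley (men propose, women hold best offer):
  M0 proposes to W0; she accepts
  M1 proposes to W1; she accepts
  M2 proposes to W0; she switches from M0
  M0 proposes to W2; she accepts
Step 2: Final matching: W0-M2, W1-M1, W2-M0
Step 3: 0-indexed ranks (man's rank of his match, then woman's): 0 + 0 + 0 + 0 + 1 + 2
Step 4: Total rank sum = 3

3


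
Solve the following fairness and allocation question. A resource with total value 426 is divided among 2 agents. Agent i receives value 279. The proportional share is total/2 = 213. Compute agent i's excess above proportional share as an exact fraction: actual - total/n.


Step 1: Proportional share = 426/2 = 213
Step 2: Agent's actual allocation = 279
Step 3: Excess = 279 - 213 = 66

66


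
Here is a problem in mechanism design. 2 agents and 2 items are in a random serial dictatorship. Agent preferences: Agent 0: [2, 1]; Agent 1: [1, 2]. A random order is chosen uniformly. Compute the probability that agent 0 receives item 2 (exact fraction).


Step 1: Agent 0 wants item 2
Step 2: There are 2 possible orderings of agents
Step 3: In 2 orderings, agent 0 gets item 2
Step 4: Probability = 2/2 = 1

1


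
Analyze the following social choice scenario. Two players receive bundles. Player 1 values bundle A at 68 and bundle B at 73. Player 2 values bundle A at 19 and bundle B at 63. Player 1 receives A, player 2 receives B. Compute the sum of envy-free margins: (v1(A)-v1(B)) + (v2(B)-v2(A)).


Step 1: Player 1's margin = v1(A) - v1(B) = 68 - 73 = -5
Step 2: Player 2's margin = v2(B) - v2(A) = 63 - 19 = 44
Step 3: Total margin = -5 + 44 = 39

39


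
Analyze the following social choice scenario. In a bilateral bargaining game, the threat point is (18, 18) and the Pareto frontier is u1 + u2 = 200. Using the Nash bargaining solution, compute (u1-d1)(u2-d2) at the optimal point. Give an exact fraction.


Step 1: The Nash solution splits surplus symmetrically above the disagreement point
Step 2: u1 = (total + d1 - d2)/2 = (200 + 18 - 18)/2 = 100
Step 3: u2 = (total - d1 + d2)/2 = (200 - 18 + 18)/2 = 100
Step 4: Nash product = (100 - 18) * (100 - 18)
Step 5: = 82 * 82 = 6724

6724


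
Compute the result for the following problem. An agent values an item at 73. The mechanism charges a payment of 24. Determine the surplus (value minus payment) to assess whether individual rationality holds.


Step 1: Surplus = value - payment = 73 - 24 = 49
Step 2: IR is satisfied (surplus >= 0)

49


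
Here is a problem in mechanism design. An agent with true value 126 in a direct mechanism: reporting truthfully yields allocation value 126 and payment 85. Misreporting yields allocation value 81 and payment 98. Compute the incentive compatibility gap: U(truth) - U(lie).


Step 1: U(truth) = value - payment = 126 - 85 = 41
Step 2: U(lie) = allocation - payment = 81 - 98 = -17
Step 3: IC gap = 41 - (-17) = 58

58


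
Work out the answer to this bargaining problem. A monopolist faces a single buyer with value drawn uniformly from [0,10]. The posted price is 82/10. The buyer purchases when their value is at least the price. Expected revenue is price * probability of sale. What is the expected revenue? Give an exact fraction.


Step 1: Posted price r = 41/5, value support [0,10]
Step 2: P(v >= r) = (10 - 41/5)/10 = 9/50
Step 3: Expected revenue = r * P(v >= r) = 41/5 * 9/50
Step 4: Revenue = 369/250

369/250


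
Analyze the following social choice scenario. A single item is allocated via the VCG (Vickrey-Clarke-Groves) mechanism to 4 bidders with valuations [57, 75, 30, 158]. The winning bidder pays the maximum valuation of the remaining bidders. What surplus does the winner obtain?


Step 1: The winner is the agent with the highest value: agent 3 with value 158
Step 2: Values of other agents: [57, 75, 30]
Step 3: VCG payment = max of others' values = 75
Step 4: Surplus = 158 - 75 = 83

83


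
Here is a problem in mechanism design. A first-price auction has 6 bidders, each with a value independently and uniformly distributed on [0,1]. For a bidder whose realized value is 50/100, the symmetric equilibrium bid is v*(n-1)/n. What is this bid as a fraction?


Step 1: The symmetric BNE bidding function is b(v) = v * (n-1) / n
Step 2: Substitute v = 1/2 and n = 6
Step 3: b = 1/2 * 5/6
Step 4: b = 5/12

5/12


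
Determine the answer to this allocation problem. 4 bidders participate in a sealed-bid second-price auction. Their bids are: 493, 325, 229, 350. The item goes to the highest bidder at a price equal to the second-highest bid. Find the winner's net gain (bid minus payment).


Step 1: Sort bids in descending order: 493, 350, 325, 229
Step 2: The winning bid is the highest: 493
Step 3: The payment equals the second-highest bid: 350
Step 4: Surplus = winner's bid - payment = 493 - 350 = 143

143


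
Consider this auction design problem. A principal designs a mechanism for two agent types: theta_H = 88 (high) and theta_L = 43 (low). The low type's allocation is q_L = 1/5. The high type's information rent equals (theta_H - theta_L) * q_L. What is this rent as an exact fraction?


Step 1: theta_H - theta_L = 88 - 43 = 45
Step 2: Information rent = (theta_H - theta_L) * q_L
Step 3: = 45 * 1/5
Step 4: = 9

9


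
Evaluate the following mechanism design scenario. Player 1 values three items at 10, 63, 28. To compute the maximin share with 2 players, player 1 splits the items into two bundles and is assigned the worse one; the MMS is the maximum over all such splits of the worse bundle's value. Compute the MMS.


Step 1: Item values = 10, 63, 28
Step 2: Enumerate all 2-bundle partitions and take the smaller bundle:
  Partition 1: {10} vs {63,28} -> bundles 10, 91; min = 10
  Partition 2: {63} vs {10,28} -> bundles 63, 38; min = 38
  Partition 3: {28} vs {10,63} -> bundles 28, 73; min = 28
Step 3: MMS = max(10, 38, 28) = 38

38


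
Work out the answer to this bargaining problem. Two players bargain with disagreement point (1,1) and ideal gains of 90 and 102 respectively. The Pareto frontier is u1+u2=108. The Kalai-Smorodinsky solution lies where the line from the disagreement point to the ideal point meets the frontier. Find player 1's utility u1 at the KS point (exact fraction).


Step 1: At the KS point, (u1-d1)/r1 = (u2-d2)/r2 = t and u1+u2 = 108
Step 2: u1 = d1 + r1*t and u2 = d2 + r2*t, so (d1 + r1*t) + (d2 + r2*t) = 108
Step 3: t = (108 - 1 - 1)/(90 + 102) = 106/192 = 53/96
Step 4: u1 = d1 + r1*t = 1 + 90 * 53/96 = 811/16
Step 5: (Check: u2 = d2 + r2*t = 917/16; u1+u2 = 811/16 + 917/16 = 108, on the frontier.)

811/16


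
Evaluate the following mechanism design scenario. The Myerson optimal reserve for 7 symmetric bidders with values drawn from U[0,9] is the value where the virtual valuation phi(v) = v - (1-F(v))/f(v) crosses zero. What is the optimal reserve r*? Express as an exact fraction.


Step 1: For U[0,9], F(v) = v/9 and f(v) = 1/9
Step 2: phi(v) = v - (1 - v/9)/(1/9) = v - (9 - v) = 2v - 9
Step 3: Set phi(r*) = 0: 2r* - 9 = 0
Step 4: r* = 9/2 (the number of bidders n = 7 does not enter)

9/2


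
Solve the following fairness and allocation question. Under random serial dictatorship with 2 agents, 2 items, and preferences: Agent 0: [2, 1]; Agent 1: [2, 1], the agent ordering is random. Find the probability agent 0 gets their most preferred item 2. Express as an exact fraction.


Step 1: Agent 0 wants item 2
Step 2: There are 2 possible orderings of agents
Step 3: In 1 orderings, agent 0 gets item 2
Step 4: Probability = 1/2

1/2


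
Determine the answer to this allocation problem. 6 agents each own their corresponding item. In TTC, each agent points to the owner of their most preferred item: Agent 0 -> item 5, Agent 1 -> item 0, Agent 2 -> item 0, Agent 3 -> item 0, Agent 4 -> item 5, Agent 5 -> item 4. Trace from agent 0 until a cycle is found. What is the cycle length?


Step 1: Trace the pointer graph from agent 0: 0 -> 5 -> 4 -> 5
Step 2: A cycle is detected when we revisit agent 5
Step 3: The cycle is: 5 -> 4 -> 5
Step 4: Cycle length = 2

2


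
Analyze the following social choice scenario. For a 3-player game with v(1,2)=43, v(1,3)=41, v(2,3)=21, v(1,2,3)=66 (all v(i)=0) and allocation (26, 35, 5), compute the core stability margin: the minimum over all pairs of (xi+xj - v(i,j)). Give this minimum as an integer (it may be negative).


Step 1: Slack for coalition (1,2): x1+x2 - v12 = 61 - 43 = 18
Step 2: Slack for coalition (1,3): x1+x3 - v13 = 31 - 41 = -10
Step 3: Slack for coalition (2,3): x2+x3 - v23 = 40 - 21 = 19
Step 4: Minimum slack = min(18, -10, 19) = -10, attained by (1,3); coalition (1,3) can block (slack < 0), so the allocation is not in the core

-10


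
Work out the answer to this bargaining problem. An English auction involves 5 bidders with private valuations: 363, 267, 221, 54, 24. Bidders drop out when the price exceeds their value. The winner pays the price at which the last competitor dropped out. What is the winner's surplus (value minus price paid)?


Step 1: Identify the highest value: 363
Step 2: Identify the second-highest value: 267
Step 3: The final price = second-highest value = 267
Step 4: Surplus = 363 - 267 = 96

96


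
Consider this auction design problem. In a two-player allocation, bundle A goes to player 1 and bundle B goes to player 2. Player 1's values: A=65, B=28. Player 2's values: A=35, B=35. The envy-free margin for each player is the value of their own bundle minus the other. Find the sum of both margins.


Step 1: Player 1's margin = v1(A) - v1(B) = 65 - 28 = 37
Step 2: Player 2's margin = v2(B) - v2(A) = 35 - 35 = 0
Step 3: Total margin = 37 + 0 = 37

37


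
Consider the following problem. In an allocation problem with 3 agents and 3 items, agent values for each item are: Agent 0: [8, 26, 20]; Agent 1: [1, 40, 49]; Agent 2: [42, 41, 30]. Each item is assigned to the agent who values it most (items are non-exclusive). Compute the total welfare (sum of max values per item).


Step 1: For each item, find the maximum value among all agents.
Step 2: Item 0 -> Agent 2 (value 42)
Step 3: Item 1 -> Agent 2 (value 41)
Step 4: Item 2 -> Agent 1 (value 49)
Step 5: Total welfare = 42 + 41 + 49 = 132

132


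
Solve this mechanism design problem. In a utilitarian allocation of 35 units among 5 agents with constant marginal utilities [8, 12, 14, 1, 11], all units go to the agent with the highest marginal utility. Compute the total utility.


Step 1: The marginal utilities are [8, 12, 14, 1, 11]
Step 2: The highest marginal utility is 14
Step 3: All 35 units go to that agent
Step 4: Total utility = 14 * 35 = 490

490


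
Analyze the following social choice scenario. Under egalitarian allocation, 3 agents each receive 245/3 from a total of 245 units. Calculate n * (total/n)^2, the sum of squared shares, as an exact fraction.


Step 1: Each agent's share = 245/3
Step 2: Square of each share = (245/3)^2 = 60025/9
Step 3: Sum of squares = 3 * 60025/9 = 60025/3

60025/3


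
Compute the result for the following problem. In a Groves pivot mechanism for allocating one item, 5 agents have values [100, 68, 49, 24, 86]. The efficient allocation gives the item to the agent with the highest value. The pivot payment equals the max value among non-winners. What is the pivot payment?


Step 1: The efficient winner is agent 0 with value 100
Step 2: Other agents' values: [68, 49, 24, 86]
Step 3: Pivot payment = max(others) = 86
Step 4: The winner pays 86

86


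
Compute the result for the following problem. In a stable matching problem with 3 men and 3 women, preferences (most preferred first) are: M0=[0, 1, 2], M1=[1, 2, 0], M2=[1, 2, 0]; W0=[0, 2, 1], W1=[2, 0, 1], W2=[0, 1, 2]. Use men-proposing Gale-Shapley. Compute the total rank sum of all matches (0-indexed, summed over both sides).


Step 1: Run Gale-Shapley (men propose, women hold best offer):
  M0 proposes to W0; she accepts
  M1 proposes to W1; she accepts
  M2 proposes to W1; she switches from M1
  M1 proposes to W2; she accepts
Step 2: Final matching: W0-M0, W1-M2, W2-M1
Step 3: 0-indexed ranks (man's rank of his match, then woman's): 0 + 0 + 0 + 0 + 1 + 1
Step 4: Total rank sum = 2

2


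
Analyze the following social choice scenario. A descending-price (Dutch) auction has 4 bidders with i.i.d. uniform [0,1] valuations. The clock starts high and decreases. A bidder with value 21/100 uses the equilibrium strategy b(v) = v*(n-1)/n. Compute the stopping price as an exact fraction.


Step 1: Dutch auctions are strategically equivalent to first-price auctions
Step 2: The equilibrium bid is b(v) = v*(n-1)/n
Step 3: b = 21/100 * 3/4
Step 4: b = 63/400

63/400
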